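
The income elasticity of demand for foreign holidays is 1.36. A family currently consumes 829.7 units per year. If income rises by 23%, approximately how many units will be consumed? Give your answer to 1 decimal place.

1089.2

%ΔQ ≈ η × %ΔI = 1.36 × 23% = 31.28%.
New Q ≈ 829.7 × (1 + 0.3128) = 1089.2.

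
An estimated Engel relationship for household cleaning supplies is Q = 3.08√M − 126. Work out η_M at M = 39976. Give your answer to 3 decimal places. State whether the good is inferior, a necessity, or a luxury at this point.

0.629 (necessity)

At M = 39976: Q = 489.815.
dQ/dM = 3.08/(2√M) = 0.00770231 at this income.
η = (dQ/dM)·(M/Q) = 0.00770231 × (39976/489.815) = 0.629.
Since 0 < η < 1, the good is a necessity.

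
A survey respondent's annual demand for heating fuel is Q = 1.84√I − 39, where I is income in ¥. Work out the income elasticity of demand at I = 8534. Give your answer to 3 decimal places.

At I = 8534: Q = 130.979.
dQ/dI = 1.84/(2√I) = 0.0099589 at this income.
η = (dQ/dI)·(I/Q) = 0.0099589 × (8534/130.979) = 0.649.

0.649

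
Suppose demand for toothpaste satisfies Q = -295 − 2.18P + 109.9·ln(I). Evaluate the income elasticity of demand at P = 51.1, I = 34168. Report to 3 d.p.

0.148

At P = 51.1, I = 34168: Q = 740.853.
Holding P constant, ∂Q/∂I = 109.9/I = 0.00321646.
η_I = (∂Q/∂I)·(I/Q) = 0.00321646 × (34168/740.853) = 0.148.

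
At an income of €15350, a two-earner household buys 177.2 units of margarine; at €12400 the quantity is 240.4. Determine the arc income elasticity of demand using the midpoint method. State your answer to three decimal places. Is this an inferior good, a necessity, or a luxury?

-1.424 (inferior good)

ΔQ = 240.4 − 177.2 = 63.2; midpoint Q̄ = (177.2 + 240.4)/2 = 208.8.
ΔI = 12400 − 15350 = -2950; midpoint Ī = (15350 + 12400)/2 = 13875.
η = (ΔQ/Q̄) ÷ (ΔI/Ī) = (63.2/208.8) ÷ (-2950/13875) = -1.424.
η < 0 ⇒ inferior good.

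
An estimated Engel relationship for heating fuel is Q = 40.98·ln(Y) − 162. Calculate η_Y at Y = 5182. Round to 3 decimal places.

0.217

At Y = 5182: Q = 188.500.
dQ/dY = 40.98/Y = 0.00790814 at this income.
η = (dQ/dY)·(Y/Q) = 0.00790814 × (5182/188.500) = 0.217.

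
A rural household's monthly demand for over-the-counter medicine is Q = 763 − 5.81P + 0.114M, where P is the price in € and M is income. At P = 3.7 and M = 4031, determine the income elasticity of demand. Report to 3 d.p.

0.383

At P = 3.7, M = 4031: Q = 1201.037.
Holding P constant, ∂Q/∂M = 0.114.
η_M = (∂Q/∂M)·(M/Q) = 0.114 × (4031/1201.037) = 0.383.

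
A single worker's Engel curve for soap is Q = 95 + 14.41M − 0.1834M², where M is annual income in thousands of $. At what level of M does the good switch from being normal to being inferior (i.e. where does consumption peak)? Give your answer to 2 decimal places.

dQ/dM = 14.41 − 0.3668M.
The good is inferior where dQ/dM < 0. Setting dQ/dM = 0 gives M = 14.41 / 0.3668 = 39.29.

39.29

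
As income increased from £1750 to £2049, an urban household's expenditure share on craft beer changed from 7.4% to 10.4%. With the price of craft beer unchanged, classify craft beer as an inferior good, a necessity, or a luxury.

luxury

The budget share rises as income rises, so η > 1.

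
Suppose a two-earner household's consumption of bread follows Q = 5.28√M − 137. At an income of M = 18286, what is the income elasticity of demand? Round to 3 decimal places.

At M = 18286: Q = 576.992.
dQ/dM = 5.28/(2√M) = 0.0195229 at this income.
η = (dQ/dM)·(M/Q) = 0.0195229 × (18286/576.992) = 0.619.

0.619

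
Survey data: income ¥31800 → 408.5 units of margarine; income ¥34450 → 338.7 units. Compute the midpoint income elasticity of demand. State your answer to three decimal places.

ΔQ = 338.7 − 408.5 = -69.8; midpoint Q̄ = (408.5 + 338.7)/2 = 373.6.
ΔI = 34450 − 31800 = 2650; midpoint Ī = (31800 + 34450)/2 = 33125.
η = (ΔQ/Q̄) ÷ (ΔI/Ī) = (-69.8/373.6) ÷ (2650/33125) = -2.335.

-2.335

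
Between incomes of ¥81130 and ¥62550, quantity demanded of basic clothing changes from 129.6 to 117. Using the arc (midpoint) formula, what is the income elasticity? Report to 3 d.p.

ΔQ = 117 − 129.6 = -12.6; midpoint Q̄ = (129.6 + 117)/2 = 123.3.
ΔI = 62550 − 81130 = -18580; midpoint Ī = (81130 + 62550)/2 = 71840.
η = (ΔQ/Q̄) ÷ (ΔI/Ī) = (-12.6/123.3) ÷ (-18580/71840) = 0.395.

0.395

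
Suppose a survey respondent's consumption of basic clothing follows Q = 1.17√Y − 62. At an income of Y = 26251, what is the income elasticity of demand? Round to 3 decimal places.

0.743

At Y = 26251: Q = 127.565.
dQ/dY = 1.17/(2√Y) = 0.00361063 at this income.
η = (dQ/dY)·(Y/Q) = 0.00361063 × (26251/127.565) = 0.743.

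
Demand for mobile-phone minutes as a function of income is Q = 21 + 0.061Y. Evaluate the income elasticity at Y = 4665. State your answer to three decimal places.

0.931

At Y = 4665: Q = 305.565.
dQ/dY = 0.061.
η = (dQ/dY)·(Y/Q) = 0.061 × (4665/305.565) = 0.931.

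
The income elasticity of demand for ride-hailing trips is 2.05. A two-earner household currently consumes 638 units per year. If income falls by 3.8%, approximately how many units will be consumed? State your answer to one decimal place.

588.3

%ΔQ ≈ η × %ΔI = 2.05 × (-3.8%) = -7.79%.
New Q ≈ 638 × (1 − 0.0779) = 588.3.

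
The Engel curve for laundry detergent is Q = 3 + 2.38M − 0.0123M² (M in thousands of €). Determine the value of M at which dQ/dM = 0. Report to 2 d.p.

dQ/dM = 2.38 − 0.0246M.
The good is inferior where dQ/dM < 0. Setting dQ/dM = 0 gives M = 2.38 / 0.0246 = 96.75.

96.75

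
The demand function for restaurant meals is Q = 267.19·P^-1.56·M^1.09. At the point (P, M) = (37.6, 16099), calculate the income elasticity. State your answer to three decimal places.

For a multiplicative demand Q = A·P^α·M^β, the income elasticity is β everywhere.
Here β = 1.09, so η = 1.090.

1.090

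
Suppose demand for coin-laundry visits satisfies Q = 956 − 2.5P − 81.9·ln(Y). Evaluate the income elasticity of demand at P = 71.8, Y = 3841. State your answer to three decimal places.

-0.815

At P = 71.8, Y = 3841: Q = 100.539.
Holding P constant, ∂Q/∂Y = -81.9/Y = -0.0213226.
η_Y = (∂Q/∂Y)·(Y/Q) = -0.0213226 × (3841/100.539) = -0.815.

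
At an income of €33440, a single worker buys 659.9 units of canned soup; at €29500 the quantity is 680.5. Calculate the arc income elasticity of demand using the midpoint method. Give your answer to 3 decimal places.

-0.246

ΔQ = 680.5 − 659.9 = 20.6; midpoint Q̄ = (659.9 + 680.5)/2 = 670.2.
ΔI = 29500 − 33440 = -3940; midpoint Ī = (33440 + 29500)/2 = 31470.
η = (ΔQ/Q̄) ÷ (ΔI/Ī) = (20.6/670.2) ÷ (-3940/31470) = -0.246.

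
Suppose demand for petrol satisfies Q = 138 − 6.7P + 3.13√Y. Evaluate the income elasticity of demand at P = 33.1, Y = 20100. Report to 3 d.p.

At P = 33.1, Y = 20100: Q = 359.984.
Holding P constant, ∂Q/∂Y = 3.13/(2√Y) = 0.0110387.
η_Y = (∂Q/∂Y)·(Y/Q) = 0.0110387 × (20100/359.984) = 0.616.

0.616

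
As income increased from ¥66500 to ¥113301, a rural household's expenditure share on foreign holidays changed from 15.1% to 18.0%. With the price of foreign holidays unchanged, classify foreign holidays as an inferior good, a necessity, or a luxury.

The budget share rises as income rises, so η > 1.

luxury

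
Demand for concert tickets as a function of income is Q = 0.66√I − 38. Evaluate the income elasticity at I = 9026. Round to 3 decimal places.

1.269

At I = 9026: Q = 24.703.
dQ/dI = 0.66/(2√I) = 0.00347349 at this income.
η = (dQ/dI)·(I/Q) = 0.00347349 × (9026/24.703) = 1.269.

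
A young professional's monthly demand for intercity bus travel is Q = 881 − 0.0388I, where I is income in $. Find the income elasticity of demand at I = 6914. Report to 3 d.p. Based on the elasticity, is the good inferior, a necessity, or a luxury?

-0.438 (inferior good)

At I = 6914: Q = 612.737.
dQ/dI = −0.0388.
η = (dQ/dI)·(I/Q) = -0.0388 × (6914/612.737) = -0.438.
Since η < 0, the good is an inferior good.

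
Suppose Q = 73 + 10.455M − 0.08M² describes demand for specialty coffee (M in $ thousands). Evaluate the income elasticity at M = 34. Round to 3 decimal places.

0.507

At M = 34: Q = 335.9900.
dQ/dM = 10.455 − 0.16M = 5.01500.
η = (dQ/dM)·(M/Q) = 5.01500 × (34/335.9900) = 0.507.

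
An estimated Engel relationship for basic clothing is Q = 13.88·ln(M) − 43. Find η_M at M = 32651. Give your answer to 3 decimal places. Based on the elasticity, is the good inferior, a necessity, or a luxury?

0.137 (necessity)

At M = 32651: Q = 101.264.
dQ/dM = 13.88/M = 0.000425102 at this income.
η = (dQ/dM)·(M/Q) = 0.000425102 × (32651/101.264) = 0.137.
Since 0 < η < 1, the good is a necessity.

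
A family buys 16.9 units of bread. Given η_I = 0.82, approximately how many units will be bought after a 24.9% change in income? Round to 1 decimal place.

20.4

%ΔQ ≈ η × %ΔI = 0.82 × 24.9% = 20.418%.
New Q ≈ 16.9 × (1 + 0.20418) = 20.4.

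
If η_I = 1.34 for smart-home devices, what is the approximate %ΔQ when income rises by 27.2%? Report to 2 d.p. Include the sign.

%ΔQ ≈ η × %ΔI = 1.34 × 27.2% = 36.45%.

36.45%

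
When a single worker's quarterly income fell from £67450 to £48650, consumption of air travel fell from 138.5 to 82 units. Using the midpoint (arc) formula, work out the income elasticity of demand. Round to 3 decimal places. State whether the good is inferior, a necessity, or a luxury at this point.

1.582 (luxury)

ΔQ = 82 − 138.5 = -56.5; midpoint Q̄ = (138.5 + 82)/2 = 110.25.
ΔI = 48650 − 67450 = -18800; midpoint Ī = (67450 + 48650)/2 = 58050.
η = (ΔQ/Q̄) ÷ (ΔI/Ī) = (-56.5/110.25) ÷ (-18800/58050) = 1.582.
η > 1 ⇒ luxury.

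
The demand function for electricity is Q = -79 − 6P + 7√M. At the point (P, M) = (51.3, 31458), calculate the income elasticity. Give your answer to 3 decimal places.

0.726

At P = 51.3, M = 31458: Q = 854.748.
Holding P constant, ∂Q/∂M = 7/(2√M) = 0.0197334.
η_M = (∂Q/∂M)·(M/Q) = 0.0197334 × (31458/854.748) = 0.726.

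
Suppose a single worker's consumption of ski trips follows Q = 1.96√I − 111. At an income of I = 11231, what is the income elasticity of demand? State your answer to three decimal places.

1.074

At I = 11231: Q = 96.714.
dQ/dI = 1.96/(2√I) = 0.00924734 at this income.
η = (dQ/dI)·(I/Q) = 0.00924734 × (11231/96.714) = 1.074.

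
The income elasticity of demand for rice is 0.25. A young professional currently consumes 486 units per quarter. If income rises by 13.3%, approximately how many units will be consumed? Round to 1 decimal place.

502.2

%ΔQ ≈ η × %ΔI = 0.25 × 13.3% = 3.325%.
New Q ≈ 486 × (1 + 0.03325) = 502.2.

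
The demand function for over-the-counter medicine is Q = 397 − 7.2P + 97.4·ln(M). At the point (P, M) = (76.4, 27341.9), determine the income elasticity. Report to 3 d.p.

At P = 76.4, M = 27341.9: Q = 841.976.
Holding P constant, ∂Q/∂M = 97.4/M = 0.0035623.
η_M = (∂Q/∂M)·(M/Q) = 0.0035623 × (27341.9/841.976) = 0.116.

0.116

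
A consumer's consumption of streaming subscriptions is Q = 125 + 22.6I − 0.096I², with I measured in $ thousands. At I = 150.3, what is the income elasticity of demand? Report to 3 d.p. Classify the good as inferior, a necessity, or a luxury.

At I = 150.3: Q = 1353.1314.
dQ/dI = 22.6 − 0.192I = -6.25760.
η = (dQ/dI)·(I/Q) = -6.25760 × (150.3/1353.1314) = -0.695.
η < 0 ⇒ inferior good.

-0.695 (inferior good)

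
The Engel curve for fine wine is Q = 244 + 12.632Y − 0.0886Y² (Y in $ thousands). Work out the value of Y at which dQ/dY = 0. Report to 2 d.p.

71.29

dQ/dY = 12.632 − 0.1772Y.
The good is inferior where dQ/dY < 0. Setting dQ/dY = 0 gives Y = 12.632 / 0.1772 = 71.29.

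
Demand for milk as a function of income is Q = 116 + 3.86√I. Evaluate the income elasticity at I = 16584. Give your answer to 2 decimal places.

At I = 16584: Q = 613.086.
dQ/dI = 3.86/(2√I) = 0.0149869 at this income.
η = (dQ/dI)·(I/Q) = 0.0149869 × (16584/613.086) = 0.41.

0.41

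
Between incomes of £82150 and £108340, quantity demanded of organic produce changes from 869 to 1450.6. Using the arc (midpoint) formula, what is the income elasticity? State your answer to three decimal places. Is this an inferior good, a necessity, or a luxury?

1.824 (luxury)

ΔQ = 1450.6 − 869 = 581.6; midpoint Q̄ = (869 + 1450.6)/2 = 1159.8.
ΔI = 108340 − 82150 = 26190; midpoint Ī = (82150 + 108340)/2 = 95245.
η = (ΔQ/Q̄) ÷ (ΔI/Ī) = (581.6/1159.8) ÷ (26190/95245) = 1.824.
η > 1 ⇒ luxury.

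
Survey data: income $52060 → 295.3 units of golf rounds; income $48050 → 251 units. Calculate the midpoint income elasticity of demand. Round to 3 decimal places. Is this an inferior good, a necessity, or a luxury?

2.024 (luxury)

ΔQ = 251 − 295.3 = -44.3; midpoint Q̄ = (295.3 + 251)/2 = 273.15.
ΔI = 48050 − 52060 = -4010; midpoint Ī = (52060 + 48050)/2 = 50055.
η = (ΔQ/Q̄) ÷ (ΔI/Ī) = (-44.3/273.15) ÷ (-4010/50055) = 2.024.
η > 1 ⇒ luxury.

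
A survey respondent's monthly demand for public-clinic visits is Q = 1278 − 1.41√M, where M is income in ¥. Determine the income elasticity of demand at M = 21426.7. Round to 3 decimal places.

-0.096

At M = 21426.7: Q = 1071.606.
dQ/dM = -1.41/(2√M) = -0.00481628 at this income.
η = (dQ/dM)·(M/Q) = -0.00481628 × (21426.7/1071.606) = -0.096.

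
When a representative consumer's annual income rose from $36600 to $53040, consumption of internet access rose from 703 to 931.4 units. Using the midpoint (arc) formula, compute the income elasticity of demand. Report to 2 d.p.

0.76

ΔQ = 931.4 − 703 = 228.4; midpoint Q̄ = (703 + 931.4)/2 = 817.2.
ΔI = 53040 − 36600 = 16440; midpoint Ī = (36600 + 53040)/2 = 44820.
η = (ΔQ/Q̄) ÷ (ΔI/Ī) = (228.4/817.2) ÷ (16440/44820) = 0.76.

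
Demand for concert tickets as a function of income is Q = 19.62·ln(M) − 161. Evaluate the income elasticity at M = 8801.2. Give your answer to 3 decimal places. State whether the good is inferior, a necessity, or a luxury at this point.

1.141 (luxury)

At M = 8801.2: Q = 17.201.
dQ/dM = 19.62/M = 0.00222924 at this income.
η = (dQ/dM)·(M/Q) = 0.00222924 × (8801.2/17.201) = 1.141.
Since η > 1, the good is a luxury.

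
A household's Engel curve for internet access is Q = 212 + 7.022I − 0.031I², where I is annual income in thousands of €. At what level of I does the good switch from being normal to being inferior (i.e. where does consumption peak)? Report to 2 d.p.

dQ/dI = 7.022 − 0.062I.
The good is inferior where dQ/dI < 0. Setting dQ/dI = 0 gives I = 7.022 / 0.062 = 113.26.

113.26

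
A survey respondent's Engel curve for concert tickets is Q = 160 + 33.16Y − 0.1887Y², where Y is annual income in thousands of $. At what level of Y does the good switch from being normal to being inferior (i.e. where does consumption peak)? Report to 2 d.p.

87.86

dQ/dY = 33.16 − 0.3774Y.
The good is inferior where dQ/dY < 0. Setting dQ/dY = 0 gives Y = 33.16 / 0.3774 = 87.86.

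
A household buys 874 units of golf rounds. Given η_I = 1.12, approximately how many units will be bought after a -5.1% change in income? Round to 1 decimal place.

824.1

%ΔQ ≈ η × %ΔI = 1.12 × (-5.1%) = -5.712%.
New Q ≈ 874 × (1 − 0.05712) = 824.1.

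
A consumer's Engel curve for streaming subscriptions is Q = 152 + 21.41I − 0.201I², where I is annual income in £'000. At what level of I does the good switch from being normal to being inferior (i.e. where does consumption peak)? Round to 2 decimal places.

dQ/dI = 21.41 − 0.402I.
The good is inferior where dQ/dI < 0. Setting dQ/dI = 0 gives I = 21.41 / 0.402 = 53.26.

53.26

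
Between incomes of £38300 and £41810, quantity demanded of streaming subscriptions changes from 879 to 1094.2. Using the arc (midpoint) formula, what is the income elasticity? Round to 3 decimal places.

ΔQ = 1094.2 − 879 = 215.2; midpoint Q̄ = (879 + 1094.2)/2 = 986.6.
ΔI = 41810 − 38300 = 3510; midpoint Ī = (38300 + 41810)/2 = 40055.
η = (ΔQ/Q̄) ÷ (ΔI/Ī) = (215.2/986.6) ÷ (3510/40055) = 2.489.

2.489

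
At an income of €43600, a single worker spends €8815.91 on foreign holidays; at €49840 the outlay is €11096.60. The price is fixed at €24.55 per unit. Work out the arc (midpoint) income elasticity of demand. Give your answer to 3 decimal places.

1.715

With a constant price, Q₁ = 8815.91/24.55 = 359.100 and Q₂ = 11096.60/24.55 = 452.000 (equivalently, work directly with expenditure since P cancels).
Midpoint %ΔQ = (11096.60 − 8815.91)/9956.26 = 0.22907; midpoint %ΔI = (49840 − 43600)/46720 = 0.13356.
η = 0.22907 / 0.13356 = 1.715.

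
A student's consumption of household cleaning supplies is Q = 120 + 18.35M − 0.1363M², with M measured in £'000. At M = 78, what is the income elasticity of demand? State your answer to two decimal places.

At M = 78: Q = 722.0508.
dQ/dM = 18.35 − 0.2726M = -2.91280.
η = (dQ/dM)·(M/Q) = -2.91280 × (78/722.0508) = -0.31.

-0.31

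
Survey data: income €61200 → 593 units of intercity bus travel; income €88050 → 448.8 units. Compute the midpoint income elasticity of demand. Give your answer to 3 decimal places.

ΔQ = 448.8 − 593 = -144.2; midpoint Q̄ = (593 + 448.8)/2 = 520.9.
ΔI = 88050 − 61200 = 26850; midpoint Ī = (61200 + 88050)/2 = 74625.
η = (ΔQ/Q̄) ÷ (ΔI/Ī) = (-144.2/520.9) ÷ (26850/74625) = -0.769.

-0.769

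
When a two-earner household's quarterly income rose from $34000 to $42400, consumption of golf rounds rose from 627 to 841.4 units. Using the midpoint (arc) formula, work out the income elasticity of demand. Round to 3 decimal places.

1.328

ΔQ = 841.4 − 627 = 214.4; midpoint Q̄ = (627 + 841.4)/2 = 734.2.
ΔI = 42400 − 34000 = 8400; midpoint Ī = (34000 + 42400)/2 = 38200.
η = (ΔQ/Q̄) ÷ (ΔI/Ī) = (214.4/734.2) ÷ (8400/38200) = 1.328.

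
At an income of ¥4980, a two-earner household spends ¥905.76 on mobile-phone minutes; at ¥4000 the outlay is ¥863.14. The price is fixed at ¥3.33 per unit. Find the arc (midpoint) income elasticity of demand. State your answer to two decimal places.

0.22

With a constant price, Q₁ = 905.76/3.33 = 272.000 and Q₂ = 863.14/3.33 = 259.201 (equivalently, work directly with expenditure since P cancels).
Midpoint %ΔQ = (863.14 − 905.76)/884.45 = -0.04819; midpoint %ΔI = (4000 − 4980)/4490 = -0.21826.
η = -0.04819 / -0.21826 = 0.22.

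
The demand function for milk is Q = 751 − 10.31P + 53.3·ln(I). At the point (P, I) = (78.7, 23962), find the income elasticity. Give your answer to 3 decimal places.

0.112

At P = 78.7, I = 23962: Q = 477.092.
Holding P constant, ∂Q/∂I = 53.3/I = 0.00222436.
η_I = (∂Q/∂I)·(I/Q) = 0.00222436 × (23962/477.092) = 0.112.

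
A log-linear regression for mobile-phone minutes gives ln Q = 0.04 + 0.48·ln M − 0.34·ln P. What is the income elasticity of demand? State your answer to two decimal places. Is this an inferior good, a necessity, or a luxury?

0.48 (necessity)

In a log-linear demand, the coefficient on ln M is the income elasticity.
So η = 0.48.
0 < η < 1 ⇒ necessity.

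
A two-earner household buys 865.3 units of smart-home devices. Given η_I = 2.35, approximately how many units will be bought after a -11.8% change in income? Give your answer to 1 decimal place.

%ΔQ ≈ η × %ΔI = 2.35 × (-11.8%) = -27.73%.
New Q ≈ 865.3 × (1 − 0.2773) = 625.4.

625.4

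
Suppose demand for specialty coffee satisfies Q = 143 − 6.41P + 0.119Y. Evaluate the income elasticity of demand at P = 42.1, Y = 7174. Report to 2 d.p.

1.17

At P = 42.1, Y = 7174: Q = 726.845.
Holding P constant, ∂Q/∂Y = 0.119.
η_Y = (∂Q/∂Y)·(Y/Q) = 0.119 × (7174/726.845) = 1.17.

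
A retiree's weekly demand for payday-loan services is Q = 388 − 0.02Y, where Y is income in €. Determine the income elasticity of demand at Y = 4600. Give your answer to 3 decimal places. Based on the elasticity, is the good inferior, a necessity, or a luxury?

At Y = 4600: Q = 296.000.
dQ/dY = −0.02.
η = (dQ/dY)·(Y/Q) = -0.02 × (4600/296.000) = -0.311.
Since η < 0, the good is an inferior good.

-0.311 (inferior good)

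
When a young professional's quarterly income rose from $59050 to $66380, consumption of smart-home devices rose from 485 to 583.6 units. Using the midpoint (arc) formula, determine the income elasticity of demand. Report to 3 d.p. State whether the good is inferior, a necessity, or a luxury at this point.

1.579 (luxury)

ΔQ = 583.6 − 485 = 98.6; midpoint Q̄ = (485 + 583.6)/2 = 534.3.
ΔI = 66380 − 59050 = 7330; midpoint Ī = (59050 + 66380)/2 = 62715.
η = (ΔQ/Q̄) ÷ (ΔI/Ī) = (98.6/534.3) ÷ (7330/62715) = 1.579.
η > 1 ⇒ luxury.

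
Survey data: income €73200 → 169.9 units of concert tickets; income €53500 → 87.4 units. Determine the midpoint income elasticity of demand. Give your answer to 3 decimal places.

2.062

ΔQ = 87.4 − 169.9 = -82.5; midpoint Q̄ = (169.9 + 87.4)/2 = 128.65.
ΔI = 53500 − 73200 = -19700; midpoint Ī = (73200 + 53500)/2 = 63350.
η = (ΔQ/Q̄) ÷ (ΔI/Ī) = (-82.5/128.65) ÷ (-19700/63350) = 2.062.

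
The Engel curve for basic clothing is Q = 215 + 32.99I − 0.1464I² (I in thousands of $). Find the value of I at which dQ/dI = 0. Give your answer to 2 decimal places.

112.67

dQ/dI = 32.99 − 0.2928I.
The good is inferior where dQ/dI < 0. Setting dQ/dI = 0 gives I = 32.99 / 0.2928 = 112.67.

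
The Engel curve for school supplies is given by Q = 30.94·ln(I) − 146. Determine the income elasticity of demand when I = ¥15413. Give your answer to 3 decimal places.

At I = 15413: Q = 152.353.
dQ/dI = 30.94/I = 0.0020074 at this income.
η = (dQ/dI)·(I/Q) = 0.0020074 × (15413/152.353) = 0.203.

0.203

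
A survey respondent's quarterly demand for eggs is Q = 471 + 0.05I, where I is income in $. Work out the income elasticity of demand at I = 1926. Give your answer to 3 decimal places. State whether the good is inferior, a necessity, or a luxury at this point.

0.170 (necessity)

At I = 1926: Q = 567.300.
dQ/dI = 0.05.
η = (dQ/dI)·(I/Q) = 0.05 × (1926/567.300) = 0.170.
Since 0 < η < 1, the good is a necessity.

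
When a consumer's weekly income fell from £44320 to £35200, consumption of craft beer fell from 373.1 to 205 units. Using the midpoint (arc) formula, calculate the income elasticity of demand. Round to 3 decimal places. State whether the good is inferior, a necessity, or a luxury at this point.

2.535 (luxury)

ΔQ = 205 − 373.1 = -168.1; midpoint Q̄ = (373.1 + 205)/2 = 289.05.
ΔI = 35200 − 44320 = -9120; midpoint Ī = (44320 + 35200)/2 = 39760.
η = (ΔQ/Q̄) ÷ (ΔI/Ī) = (-168.1/289.05) ÷ (-9120/39760) = 2.535.
η > 1 ⇒ luxury.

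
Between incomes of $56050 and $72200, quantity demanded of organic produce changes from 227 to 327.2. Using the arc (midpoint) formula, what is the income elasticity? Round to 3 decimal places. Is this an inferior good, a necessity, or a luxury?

1.436 (luxury)

ΔQ = 327.2 − 227 = 100.2; midpoint Q̄ = (227 + 327.2)/2 = 277.1.
ΔI = 72200 − 56050 = 16150; midpoint Ī = (56050 + 72200)/2 = 64125.
η = (ΔQ/Q̄) ÷ (ΔI/Ī) = (100.2/277.1) ÷ (16150/64125) = 1.436.
η > 1 ⇒ luxury.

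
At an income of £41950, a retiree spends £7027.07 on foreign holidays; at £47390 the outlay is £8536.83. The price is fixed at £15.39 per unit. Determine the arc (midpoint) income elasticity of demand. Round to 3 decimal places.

1.593

With a constant price, Q₁ = 7027.07/15.39 = 456.600 and Q₂ = 8536.83/15.39 = 554.700 (equivalently, work directly with expenditure since P cancels).
Midpoint %ΔQ = (8536.83 − 7027.07)/7781.95 = 0.19401; midpoint %ΔI = (47390 − 41950)/44670 = 0.12178.
η = 0.19401 / 0.12178 = 1.593.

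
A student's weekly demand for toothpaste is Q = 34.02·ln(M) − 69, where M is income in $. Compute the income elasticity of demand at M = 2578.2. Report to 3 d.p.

At M = 2578.2: Q = 198.222.
dQ/dM = 34.02/M = 0.0131953 at this income.
η = (dQ/dM)·(M/Q) = 0.0131953 × (2578.2/198.222) = 0.172.

0.172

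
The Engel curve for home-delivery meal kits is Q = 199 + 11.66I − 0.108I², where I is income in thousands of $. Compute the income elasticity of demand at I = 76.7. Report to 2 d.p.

At I = 76.7: Q = 457.9699.
dQ/dI = 11.66 − 0.216I = -4.90720.
η = (dQ/dI)·(I/Q) = -4.90720 × (76.7/457.9699) = -0.82.

-0.82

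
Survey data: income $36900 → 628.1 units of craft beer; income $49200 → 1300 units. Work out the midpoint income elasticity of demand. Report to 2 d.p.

ΔQ = 1300 − 628.1 = 671.9; midpoint Q̄ = (628.1 + 1300)/2 = 964.05.
ΔI = 49200 − 36900 = 12300; midpoint Ī = (36900 + 49200)/2 = 43050.
η = (ΔQ/Q̄) ÷ (ΔI/Ī) = (671.9/964.05) ÷ (12300/43050) = 2.44.

2.44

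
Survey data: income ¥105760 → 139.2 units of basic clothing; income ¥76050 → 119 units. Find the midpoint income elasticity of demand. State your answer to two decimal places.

ΔQ = 119 − 139.2 = -20.2; midpoint Q̄ = (139.2 + 119)/2 = 129.1.
ΔI = 76050 − 105760 = -29710; midpoint Ī = (105760 + 76050)/2 = 90905.
η = (ΔQ/Q̄) ÷ (ΔI/Ī) = (-20.2/129.1) ÷ (-29710/90905) = 0.48.

0.48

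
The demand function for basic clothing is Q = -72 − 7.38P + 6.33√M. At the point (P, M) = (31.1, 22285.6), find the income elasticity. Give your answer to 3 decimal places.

0.734

At P = 31.1, M = 22285.6: Q = 643.447.
Holding P constant, ∂Q/∂M = 6.33/(2√M) = 0.0212013.
η_M = (∂Q/∂M)·(M/Q) = 0.0212013 × (22285.6/643.447) = 0.734.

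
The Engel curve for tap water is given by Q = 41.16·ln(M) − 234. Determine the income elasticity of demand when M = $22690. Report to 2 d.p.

At M = 22690: Q = 178.822.
dQ/dM = 41.16/M = 0.00181401 at this income.
η = (dQ/dM)·(M/Q) = 0.00181401 × (22690/178.822) = 0.23.

0.23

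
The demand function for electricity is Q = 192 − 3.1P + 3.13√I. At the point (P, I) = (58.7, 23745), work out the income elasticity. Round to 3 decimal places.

At P = 58.7, I = 23745: Q = 492.345.
Holding P constant, ∂Q/∂I = 3.13/(2√I) = 0.0101561.
η_I = (∂Q/∂I)·(I/Q) = 0.0101561 × (23745/492.345) = 0.490.

0.490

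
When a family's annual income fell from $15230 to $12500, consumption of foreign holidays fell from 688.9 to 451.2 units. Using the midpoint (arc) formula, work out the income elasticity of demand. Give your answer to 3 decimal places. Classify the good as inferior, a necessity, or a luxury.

ΔQ = 451.2 − 688.9 = -237.7; midpoint Q̄ = (688.9 + 451.2)/2 = 570.05.
ΔI = 12500 − 15230 = -2730; midpoint Ī = (15230 + 12500)/2 = 13865.
η = (ΔQ/Q̄) ÷ (ΔI/Ī) = (-237.7/570.05) ÷ (-2730/13865) = 2.118.
η > 1 ⇒ luxury.

2.118 (luxury)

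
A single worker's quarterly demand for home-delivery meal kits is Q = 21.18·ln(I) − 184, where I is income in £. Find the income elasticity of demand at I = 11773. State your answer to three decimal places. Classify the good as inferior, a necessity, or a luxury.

1.457 (luxury)

At I = 11773: Q = 14.532.
dQ/dI = 21.18/I = 0.00179903 at this income.
η = (dQ/dI)·(I/Q) = 0.00179903 × (11773/14.532) = 1.457.
Since η > 1, the good is a luxury.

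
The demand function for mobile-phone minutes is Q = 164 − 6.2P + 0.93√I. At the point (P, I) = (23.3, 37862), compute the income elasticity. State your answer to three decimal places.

0.451

At P = 23.3, I = 37862: Q = 200.501.
Holding P constant, ∂Q/∂I = 0.93/(2√I) = 0.00238974.
η_I = (∂Q/∂I)·(I/Q) = 0.00238974 × (37862/200.501) = 0.451.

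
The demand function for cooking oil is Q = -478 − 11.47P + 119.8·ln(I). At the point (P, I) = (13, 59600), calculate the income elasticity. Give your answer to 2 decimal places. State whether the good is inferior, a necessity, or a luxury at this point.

0.17 (necessity)

At P = 13, I = 59600: Q = 690.140.
Holding P constant, ∂Q/∂I = 119.8/I = 0.00201007.
η_I = (∂Q/∂I)·(I/Q) = 0.00201007 × (59600/690.140) = 0.17.
Since 0 < η < 1, this is a necessity.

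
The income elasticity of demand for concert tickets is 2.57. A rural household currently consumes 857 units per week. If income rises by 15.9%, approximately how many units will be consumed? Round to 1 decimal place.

%ΔQ ≈ η × %ΔI = 2.57 × 15.9% = 40.863%.
New Q ≈ 857 × (1 + 0.40863) = 1207.2.

1207.2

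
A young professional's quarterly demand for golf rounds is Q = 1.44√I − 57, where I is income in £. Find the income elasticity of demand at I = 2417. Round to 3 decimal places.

At I = 2417: Q = 13.795.
dQ/dI = 1.44/(2√I) = 0.0146452 at this income.
η = (dQ/dI)·(I/Q) = 0.0146452 × (2417/13.795) = 2.566.

2.566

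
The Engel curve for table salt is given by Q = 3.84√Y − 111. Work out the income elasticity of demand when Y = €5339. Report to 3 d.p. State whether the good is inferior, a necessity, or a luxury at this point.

0.827 (necessity)

At Y = 5339: Q = 169.583.
dQ/dY = 3.84/(2√Y) = 0.0262767 at this income.
η = (dQ/dY)·(Y/Q) = 0.0262767 × (5339/169.583) = 0.827.
Since 0 < η < 1, the good is a necessity.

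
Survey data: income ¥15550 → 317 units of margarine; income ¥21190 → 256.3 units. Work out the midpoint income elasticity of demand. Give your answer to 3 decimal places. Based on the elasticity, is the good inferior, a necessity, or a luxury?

-0.690 (inferior good)

ΔQ = 256.3 − 317 = -60.7; midpoint Q̄ = (317 + 256.3)/2 = 286.65.
ΔI = 21190 − 15550 = 5640; midpoint Ī = (15550 + 21190)/2 = 18370.
η = (ΔQ/Q̄) ÷ (ΔI/Ī) = (-60.7/286.65) ÷ (5640/18370) = -0.690.
η < 0 ⇒ inferior good.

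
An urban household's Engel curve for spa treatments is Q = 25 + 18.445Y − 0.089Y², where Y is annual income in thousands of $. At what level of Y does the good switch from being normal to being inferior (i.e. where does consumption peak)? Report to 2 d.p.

103.62

dQ/dY = 18.445 − 0.178Y.
The good is inferior where dQ/dY < 0. Setting dQ/dY = 0 gives Y = 18.445 / 0.178 = 103.62.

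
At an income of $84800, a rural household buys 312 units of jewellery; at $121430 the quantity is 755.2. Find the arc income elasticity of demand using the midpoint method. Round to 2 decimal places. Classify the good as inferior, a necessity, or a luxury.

ΔQ = 755.2 − 312 = 443.2; midpoint Q̄ = (312 + 755.2)/2 = 533.6.
ΔI = 121430 − 84800 = 36630; midpoint Ī = (84800 + 121430)/2 = 103115.
η = (ΔQ/Q̄) ÷ (ΔI/Ī) = (443.2/533.6) ÷ (36630/103115) = 2.34.
η > 1 ⇒ luxury.

2.34 (luxury)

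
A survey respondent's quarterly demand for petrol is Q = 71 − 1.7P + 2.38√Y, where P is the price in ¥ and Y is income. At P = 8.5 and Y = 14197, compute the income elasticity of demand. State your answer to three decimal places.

At P = 8.5, Y = 14197: Q = 340.130.
Holding P constant, ∂Q/∂Y = 2.38/(2√Y) = 0.00998731.
η_Y = (∂Q/∂Y)·(Y/Q) = 0.00998731 × (14197/340.130) = 0.417.

0.417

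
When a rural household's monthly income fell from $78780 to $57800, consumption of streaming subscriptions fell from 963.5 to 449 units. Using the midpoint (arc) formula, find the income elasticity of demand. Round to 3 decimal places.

2.371

ΔQ = 449 − 963.5 = -514.5; midpoint Q̄ = (963.5 + 449)/2 = 706.25.
ΔI = 57800 − 78780 = -20980; midpoint Ī = (78780 + 57800)/2 = 68290.
η = (ΔQ/Q̄) ÷ (ΔI/Ī) = (-514.5/706.25) ÷ (-20980/68290) = 2.371.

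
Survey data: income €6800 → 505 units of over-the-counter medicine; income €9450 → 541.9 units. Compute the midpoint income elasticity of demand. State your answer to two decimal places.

0.22

ΔQ = 541.9 − 505 = 36.9; midpoint Q̄ = (505 + 541.9)/2 = 523.45.
ΔI = 9450 − 6800 = 2650; midpoint Ī = (6800 + 9450)/2 = 8125.
η = (ΔQ/Q̄) ÷ (ΔI/Ī) = (36.9/523.45) ÷ (2650/8125) = 0.22.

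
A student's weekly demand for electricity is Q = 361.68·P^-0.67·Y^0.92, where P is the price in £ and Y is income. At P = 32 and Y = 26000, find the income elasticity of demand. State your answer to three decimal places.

For a multiplicative demand Q = A·P^α·Y^β, the income elasticity is β everywhere.
Here β = 0.92, so η = 0.920.

0.920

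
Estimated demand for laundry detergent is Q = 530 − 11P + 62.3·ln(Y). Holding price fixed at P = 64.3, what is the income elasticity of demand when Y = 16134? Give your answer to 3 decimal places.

0.146

At P = 64.3, Y = 16134: Q = 426.305.
Holding P constant, ∂Q/∂Y = 62.3/Y = 0.00386141.
η_Y = (∂Q/∂Y)·(Y/Q) = 0.00386141 × (16134/426.305) = 0.146.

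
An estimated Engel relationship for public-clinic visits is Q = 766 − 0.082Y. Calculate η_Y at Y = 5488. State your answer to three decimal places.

-1.424

At Y = 5488: Q = 315.984.
dQ/dY = −0.082.
η = (dQ/dY)·(Y/Q) = -0.082 × (5488/315.984) = -1.424.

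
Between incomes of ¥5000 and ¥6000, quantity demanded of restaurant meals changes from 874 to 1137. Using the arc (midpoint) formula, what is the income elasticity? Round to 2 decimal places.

1.44

ΔQ = 1137 − 874 = 263; midpoint Q̄ = (874 + 1137)/2 = 1005.5.
ΔI = 6000 − 5000 = 1000; midpoint Ī = (5000 + 6000)/2 = 5500.
η = (ΔQ/Q̄) ÷ (ΔI/Ī) = (263/1005.5) ÷ (1000/5500) = 1.44.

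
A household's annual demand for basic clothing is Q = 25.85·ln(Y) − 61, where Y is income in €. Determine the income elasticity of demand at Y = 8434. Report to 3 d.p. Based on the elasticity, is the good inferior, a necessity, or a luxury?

0.150 (necessity)

At Y = 8434: Q = 172.685.
dQ/dY = 25.85/Y = 0.00306498 at this income.
η = (dQ/dY)·(Y/Q) = 0.00306498 × (8434/172.685) = 0.150.
Since 0 < η < 1, the good is a necessity.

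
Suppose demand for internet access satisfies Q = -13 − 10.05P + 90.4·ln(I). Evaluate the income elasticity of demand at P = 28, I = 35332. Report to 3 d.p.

At P = 28, I = 35332: Q = 652.318.
Holding P constant, ∂Q/∂I = 90.4/I = 0.00255859.
η_I = (∂Q/∂I)·(I/Q) = 0.00255859 × (35332/652.318) = 0.139.

0.139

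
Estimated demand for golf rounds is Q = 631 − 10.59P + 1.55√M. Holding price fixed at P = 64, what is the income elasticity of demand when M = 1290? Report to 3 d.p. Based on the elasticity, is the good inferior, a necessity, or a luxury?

3.124 (luxury)

At P = 64, M = 1290: Q = 8.911.
Holding P constant, ∂Q/∂M = 1.55/(2√M) = 0.0215778.
η_M = (∂Q/∂M)·(M/Q) = 0.0215778 × (1290/8.911) = 3.124.
Since η > 1, this is a luxury.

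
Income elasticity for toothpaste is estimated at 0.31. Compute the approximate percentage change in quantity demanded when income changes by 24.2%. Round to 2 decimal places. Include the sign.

%ΔQ ≈ η × %ΔI = 0.31 × 24.2% = 7.50%.

7.50%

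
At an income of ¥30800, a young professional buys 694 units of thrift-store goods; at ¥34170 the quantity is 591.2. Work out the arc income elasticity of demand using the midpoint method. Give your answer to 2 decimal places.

-1.54

ΔQ = 591.2 − 694 = -102.8; midpoint Q̄ = (694 + 591.2)/2 = 642.6.
ΔI = 34170 − 30800 = 3370; midpoint Ī = (30800 + 34170)/2 = 32485.
η = (ΔQ/Q̄) ÷ (ΔI/Ī) = (-102.8/642.6) ÷ (3370/32485) = -1.54.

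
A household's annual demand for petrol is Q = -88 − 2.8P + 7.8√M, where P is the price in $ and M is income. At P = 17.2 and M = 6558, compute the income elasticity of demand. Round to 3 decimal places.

At P = 17.2, M = 6558: Q = 495.496.
Holding P constant, ∂Q/∂M = 7.8/(2√M) = 0.0481592.
η_M = (∂Q/∂M)·(M/Q) = 0.0481592 × (6558/495.496) = 0.637.

0.637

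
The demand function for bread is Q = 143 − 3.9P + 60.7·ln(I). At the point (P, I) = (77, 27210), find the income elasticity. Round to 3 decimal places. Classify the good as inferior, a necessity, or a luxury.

At P = 77, I = 27210: Q = 462.528.
Holding P constant, ∂Q/∂I = 60.7/I = 0.0022308.
η_I = (∂Q/∂I)·(I/Q) = 0.0022308 × (27210/462.528) = 0.131.
Since 0 < η < 1, this is a necessity.

0.131 (necessity)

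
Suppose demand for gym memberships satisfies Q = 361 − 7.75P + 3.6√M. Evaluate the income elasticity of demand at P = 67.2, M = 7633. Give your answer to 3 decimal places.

At P = 67.2, M = 7633: Q = 154.721.
Holding P constant, ∂Q/∂M = 3.6/(2√M) = 0.0206027.
η_M = (∂Q/∂M)·(M/Q) = 0.0206027 × (7633/154.721) = 1.016.

1.016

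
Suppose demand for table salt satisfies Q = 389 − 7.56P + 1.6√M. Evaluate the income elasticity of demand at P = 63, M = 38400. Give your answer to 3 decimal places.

0.693

At P = 63, M = 38400: Q = 226.255.
Holding P constant, ∂Q/∂M = 1.6/(2√M) = 0.00408248.
η_M = (∂Q/∂M)·(M/Q) = 0.00408248 × (38400/226.255) = 0.693.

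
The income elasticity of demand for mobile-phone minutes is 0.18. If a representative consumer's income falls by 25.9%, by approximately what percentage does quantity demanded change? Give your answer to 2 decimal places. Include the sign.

-4.66%

%ΔQ ≈ η × %ΔI = 0.18 × (-25.9%) = -4.66%.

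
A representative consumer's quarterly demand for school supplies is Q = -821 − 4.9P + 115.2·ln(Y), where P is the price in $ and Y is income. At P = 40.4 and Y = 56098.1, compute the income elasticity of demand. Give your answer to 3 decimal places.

At P = 40.4, Y = 56098.1: Q = 240.736.
Holding P constant, ∂Q/∂Y = 115.2/Y = 0.00205355.
η_Y = (∂Q/∂Y)·(Y/Q) = 0.00205355 × (56098.1/240.736) = 0.479.

0.479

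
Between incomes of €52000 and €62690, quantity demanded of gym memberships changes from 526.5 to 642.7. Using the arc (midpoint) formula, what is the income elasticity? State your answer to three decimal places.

1.066

ΔQ = 642.7 − 526.5 = 116.2; midpoint Q̄ = (526.5 + 642.7)/2 = 584.6.
ΔI = 62690 − 52000 = 10690; midpoint Ī = (52000 + 62690)/2 = 57345.
η = (ΔQ/Q̄) ÷ (ΔI/Ī) = (116.2/584.6) ÷ (10690/57345) = 1.066.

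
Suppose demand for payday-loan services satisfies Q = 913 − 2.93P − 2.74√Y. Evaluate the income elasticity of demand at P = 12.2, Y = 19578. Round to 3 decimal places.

At P = 12.2, Y = 19578: Q = 493.869.
Holding P constant, ∂Q/∂Y = -2.74/(2√Y) = -0.00979121.
η_Y = (∂Q/∂Y)·(Y/Q) = -0.00979121 × (19578/493.869) = -0.388.

-0.388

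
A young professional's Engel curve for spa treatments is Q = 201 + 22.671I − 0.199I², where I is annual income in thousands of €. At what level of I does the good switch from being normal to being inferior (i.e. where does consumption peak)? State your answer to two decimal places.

dQ/dI = 22.671 − 0.398I.
The good is inferior where dQ/dI < 0. Setting dQ/dI = 0 gives I = 22.671 / 0.398 = 56.96.

56.96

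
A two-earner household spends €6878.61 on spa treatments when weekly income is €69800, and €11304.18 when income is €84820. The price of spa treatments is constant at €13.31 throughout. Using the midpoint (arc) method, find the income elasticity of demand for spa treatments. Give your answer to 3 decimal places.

2.506

With a constant price, Q₁ = 6878.61/13.31 = 516.800 and Q₂ = 11304.18/13.31 = 849.300 (equivalently, work directly with expenditure since P cancels).
Midpoint %ΔQ = (11304.18 − 6878.61)/9091.40 = 0.48679; midpoint %ΔI = (84820 − 69800)/77310 = 0.19428.
η = 0.48679 / 0.19428 = 2.506.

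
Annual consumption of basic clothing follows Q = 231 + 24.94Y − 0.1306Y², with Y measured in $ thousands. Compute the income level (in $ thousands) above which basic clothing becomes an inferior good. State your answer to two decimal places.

dQ/dY = 24.94 − 0.2612Y.
The good is inferior where dQ/dY < 0. Setting dQ/dY = 0 gives Y = 24.94 / 0.2612 = 95.48.

95.48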